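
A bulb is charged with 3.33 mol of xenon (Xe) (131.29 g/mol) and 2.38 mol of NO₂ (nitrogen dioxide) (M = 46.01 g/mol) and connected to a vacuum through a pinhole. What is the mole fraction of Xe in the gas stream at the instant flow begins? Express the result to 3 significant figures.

Rate_i ∝ x_i/√M_i (Graham's law weighted by mole fraction), so the effusate composition follows n_i/√M_i.
x_Xe(eff) = (n_Xe/√M_Xe) / (n_Xe/√M_Xe + n_NO₂/√M_NO₂)
= (3.33/√131.29) / (3.33/√131.29 + 2.38/√46.01) = 0.2906/(0.2906 + 0.3509) = 0.453.

0.453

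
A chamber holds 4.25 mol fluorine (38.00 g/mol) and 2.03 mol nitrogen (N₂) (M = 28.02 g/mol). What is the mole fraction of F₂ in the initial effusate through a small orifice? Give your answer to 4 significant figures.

0.6426

Each component's effusion rate ∝ (its partial pressure)·(1/√M) ∝ n_i/√M_i.
So x_F₂ in the escaping gas = (n_F₂/√M_F₂) / Σ(n_i/√M_i)
= (4.25/√38.00) / (4.25/√38.00 + 2.03/√28.02) = 0.6894/(0.6894 + 0.3835) = 0.6426.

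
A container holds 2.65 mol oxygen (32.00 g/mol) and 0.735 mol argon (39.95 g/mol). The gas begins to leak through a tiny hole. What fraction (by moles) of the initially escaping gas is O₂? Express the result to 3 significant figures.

Effusion rate of each component ∝ n_i/√M_i (partial pressure × 1/√M).
Mole fraction of O₂ in the effusate = (n_O₂/√M_O₂) / (n_O₂/√M_O₂ + n_Ar/√M_Ar)
= (2.65/√32.00) / (2.65/√32.00 + 0.735/√39.95) = 0.4685/(0.4685 + 0.1163) = 0.801.

0.801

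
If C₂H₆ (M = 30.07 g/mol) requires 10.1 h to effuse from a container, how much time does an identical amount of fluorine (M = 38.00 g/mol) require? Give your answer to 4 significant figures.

From Graham's law, t_F₂/t_C₂H₆ = √(M_F₂/M_C₂H₆) = √(38.00/30.07) = √1.264 = 1.124.
So the time for F₂ is 10.1 × 1.124 = 11.35 h.

11.35 h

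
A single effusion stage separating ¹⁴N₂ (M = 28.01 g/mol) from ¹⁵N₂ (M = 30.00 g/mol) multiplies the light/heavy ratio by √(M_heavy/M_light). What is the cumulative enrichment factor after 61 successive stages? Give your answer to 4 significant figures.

8.112

The single-stage factor is √(M_heavy/M_light), so 61 stages give [√(30.00/28.01)]^61 = (30.00/28.01)^(61/2).
= 1.07105^(61/2) = 8.112.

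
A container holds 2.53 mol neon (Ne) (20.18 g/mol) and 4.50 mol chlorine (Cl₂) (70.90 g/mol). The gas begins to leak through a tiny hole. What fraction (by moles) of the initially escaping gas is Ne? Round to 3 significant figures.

0.513

The effusion rate of species i is ∝ p_i/√M_i ∝ n_i/√M_i.
x_Ne(eff) = (n_Ne/√M_Ne) / (n_Ne/√M_Ne + n_Cl₂/√M_Cl₂)
= (2.53/√20.18) / (2.53/√20.18 + 4.50/√70.90) = 0.5632/(0.5632 + 0.5344) = 0.513.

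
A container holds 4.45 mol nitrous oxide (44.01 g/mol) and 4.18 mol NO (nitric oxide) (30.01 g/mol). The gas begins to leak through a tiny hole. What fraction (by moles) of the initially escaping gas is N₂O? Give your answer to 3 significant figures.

Rate_i ∝ x_i/√M_i (Graham's law weighted by mole fraction), so the effusate composition follows n_i/√M_i.
So x_N₂O in the escaping gas = (n_N₂O/√M_N₂O) / Σ(n_i/√M_i)
= (4.45/√44.01) / (4.45/√44.01 + 4.18/√30.01) = 0.6708/(0.6708 + 0.7630) = 0.468.

0.468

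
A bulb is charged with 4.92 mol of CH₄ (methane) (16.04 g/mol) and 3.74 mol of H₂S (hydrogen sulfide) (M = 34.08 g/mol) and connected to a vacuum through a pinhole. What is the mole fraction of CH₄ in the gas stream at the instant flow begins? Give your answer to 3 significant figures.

Effusion rate of each component ∝ n_i/√M_i (partial pressure × 1/√M).
x_CH₄(eff) = (n_CH₄/√M_CH₄) / (n_CH₄/√M_CH₄ + n_H₂S/√M_H₂S)
= (4.92/√16.04) / (4.92/√16.04 + 3.74/√34.08) = 1.228/(1.228 + 0.6407) = 0.657.

0.657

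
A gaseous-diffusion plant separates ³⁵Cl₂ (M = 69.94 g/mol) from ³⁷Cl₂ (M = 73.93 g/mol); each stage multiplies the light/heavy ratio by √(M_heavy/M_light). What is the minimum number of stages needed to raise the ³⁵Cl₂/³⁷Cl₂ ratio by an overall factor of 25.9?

Per stage α = (73.93/69.94)^(1/2) = 1.05705^0.5, giving ln α = 0.02774.
Need α^N ≥ 25.9 ⇒ N ≥ ln(25.9) / ln α = 3.254 / 0.02774 = 117.31.
Minimum whole number of stages: N = 118.

118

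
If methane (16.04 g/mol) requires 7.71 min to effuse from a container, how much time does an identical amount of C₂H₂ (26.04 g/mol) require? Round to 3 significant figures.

9.82 min

Using Graham's law: t_C₂H₂/t_CH₄ = √(M_C₂H₂/M_CH₄) = √(26.04/16.04) = √1.623 = 1.274.
So the time for C₂H₂ is 7.71 × 1.274 = 9.82 min.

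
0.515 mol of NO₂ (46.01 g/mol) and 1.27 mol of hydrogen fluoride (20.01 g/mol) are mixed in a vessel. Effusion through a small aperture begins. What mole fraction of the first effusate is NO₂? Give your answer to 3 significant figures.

0.211

Each component's effusion rate ∝ (its partial pressure)·(1/√M) ∝ n_i/√M_i.
x_NO₂(eff) = (n_NO₂/√M_NO₂) / (n_NO₂/√M_NO₂ + n_HF/√M_HF)
= (0.515/√46.01) / (0.515/√46.01 + 1.27/√20.01) = 0.07592/(0.07592 + 0.2839) = 0.211.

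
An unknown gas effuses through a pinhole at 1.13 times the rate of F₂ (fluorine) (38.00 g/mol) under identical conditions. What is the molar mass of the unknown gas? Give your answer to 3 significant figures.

29.8 g/mol

By Graham's law, rate_X/rate_F₂ = √(M_F₂/M_X).
1.13 = √(38.00/M_X)
M_X = 38.00 / 1.13² = 38.00 / 1.277 = 29.8 g/mol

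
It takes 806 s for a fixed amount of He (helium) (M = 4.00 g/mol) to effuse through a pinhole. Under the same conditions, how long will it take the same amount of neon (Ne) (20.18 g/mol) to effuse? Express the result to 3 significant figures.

1810 s

By Graham's law, t_Ne/t_He = √(M_Ne/M_He) = √(20.18/4.00) = √5.045 = 2.246.
So the time for Ne is 806 × 2.246 = 1810 s.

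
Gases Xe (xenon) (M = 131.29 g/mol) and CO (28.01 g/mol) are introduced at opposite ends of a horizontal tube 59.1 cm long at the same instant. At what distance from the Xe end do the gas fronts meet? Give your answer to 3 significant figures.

18.7 cm

Graham's law gives d_Xe/d_CO = rate_Xe/rate_CO = √(M_CO/M_Xe) = √(28.01/131.29) = 0.4619.
With d_Xe + d_CO = 59.1 cm, d_CO = 59.1/(1 + 0.4619) = 40.43 cm.
d_Xe = 59.1 − 40.43 = 18.7 cm.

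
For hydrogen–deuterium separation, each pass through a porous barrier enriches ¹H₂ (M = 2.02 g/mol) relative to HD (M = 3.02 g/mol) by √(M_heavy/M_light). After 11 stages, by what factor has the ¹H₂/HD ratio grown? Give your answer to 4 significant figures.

9.133

Overall factor = α^11 with α = √(3.02/2.02), i.e. (3.02/2.02)^(11/2).
= 1.49505^(11/2) = 9.133.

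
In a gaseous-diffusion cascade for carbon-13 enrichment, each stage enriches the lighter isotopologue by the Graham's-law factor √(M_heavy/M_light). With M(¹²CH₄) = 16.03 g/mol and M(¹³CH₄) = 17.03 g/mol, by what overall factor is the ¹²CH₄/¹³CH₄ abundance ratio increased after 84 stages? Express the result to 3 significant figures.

Each stage multiplies the ratio by α = √(17.03/16.03), so after 84 stages the overall factor is α^84 = (17.03/16.03)^(84/2).
= 1.06238^42 = 12.7.

12.7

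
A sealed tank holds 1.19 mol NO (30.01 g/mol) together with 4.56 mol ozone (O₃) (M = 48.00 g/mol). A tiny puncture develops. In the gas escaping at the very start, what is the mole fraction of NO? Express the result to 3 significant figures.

Effusion rate of each component ∝ n_i/√M_i (partial pressure × 1/√M).
Mole fraction of NO in the effusate = (n_NO/√M_NO) / (n_NO/√M_NO + n_O₃/√M_O₃)
= (1.19/√30.01) / (1.19/√30.01 + 4.56/√48.00) = 0.2172/(0.2172 + 0.6582) = 0.248.

0.248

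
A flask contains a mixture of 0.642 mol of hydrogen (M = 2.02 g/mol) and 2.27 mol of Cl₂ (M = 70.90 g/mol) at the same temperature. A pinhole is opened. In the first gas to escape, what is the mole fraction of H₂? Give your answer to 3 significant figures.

0.626

The effusion rate of species i is ∝ p_i/√M_i ∝ n_i/√M_i.
x_H₂(eff) = (n_H₂/√M_H₂) / (n_H₂/√M_H₂ + n_Cl₂/√M_Cl₂)
= (0.642/√2.02) / (0.642/√2.02 + 2.27/√70.90) = 0.4517/(0.4517 + 0.2696) = 0.626.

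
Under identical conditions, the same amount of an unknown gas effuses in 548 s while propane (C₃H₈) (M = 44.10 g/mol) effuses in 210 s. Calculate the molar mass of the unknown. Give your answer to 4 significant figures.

300.3 g/mol

Using Graham's law: t_X/t_C₃H₈ = √(M_X/M_C₃H₈).
548/210 = 2.610 = √(M_X/44.10)
M_X = 44.10 × 2.610² = 44.10 × 6.810 = 300.3 g/mol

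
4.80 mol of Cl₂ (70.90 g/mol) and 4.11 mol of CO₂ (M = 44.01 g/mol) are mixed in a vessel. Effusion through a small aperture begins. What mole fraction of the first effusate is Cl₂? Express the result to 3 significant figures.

0.479

Each component's effusion rate ∝ (its partial pressure)·(1/√M) ∝ n_i/√M_i.
So x_Cl₂ in the escaping gas = (n_Cl₂/√M_Cl₂) / Σ(n_i/√M_i)
= (4.80/√70.90) / (4.80/√70.90 + 4.11/√44.01) = 0.5701/(0.5701 + 0.6195) = 0.479.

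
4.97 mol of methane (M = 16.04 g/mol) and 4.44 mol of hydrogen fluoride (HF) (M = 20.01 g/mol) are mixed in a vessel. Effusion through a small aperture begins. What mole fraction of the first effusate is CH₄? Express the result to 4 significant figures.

Rate_i ∝ x_i/√M_i (Graham's law weighted by mole fraction), so the effusate composition follows n_i/√M_i.
x_CH₄(eff) = (n_CH₄/√M_CH₄) / (n_CH₄/√M_CH₄ + n_HF/√M_HF)
= (4.97/√16.04) / (4.97/√16.04 + 4.44/√20.01) = 1.241/(1.241 + 0.9926) = 0.5556.

0.5556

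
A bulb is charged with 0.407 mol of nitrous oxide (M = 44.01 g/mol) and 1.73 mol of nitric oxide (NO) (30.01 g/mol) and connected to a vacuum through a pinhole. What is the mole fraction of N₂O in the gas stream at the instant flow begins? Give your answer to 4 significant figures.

0.1627

The effusion rate of species i is ∝ p_i/√M_i ∝ n_i/√M_i.
Mole fraction of N₂O in the effusate = (n_N₂O/√M_N₂O) / (n_N₂O/√M_N₂O + n_NO/√M_NO)
= (0.407/√44.01) / (0.407/√44.01 + 1.73/√30.01) = 0.06135/(0.06135 + 0.3158) = 0.1627.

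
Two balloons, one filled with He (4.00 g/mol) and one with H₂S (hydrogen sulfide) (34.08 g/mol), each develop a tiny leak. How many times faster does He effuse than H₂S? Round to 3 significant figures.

Graham's law gives rate_He/rate_H₂S = √(M_H₂S/M_He) = √(34.08/4.00) = √8.520 = 2.92.

2.92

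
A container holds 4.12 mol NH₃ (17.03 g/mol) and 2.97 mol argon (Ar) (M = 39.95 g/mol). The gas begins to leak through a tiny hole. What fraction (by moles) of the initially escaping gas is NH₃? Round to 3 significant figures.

The effusion rate of species i is ∝ p_i/√M_i ∝ n_i/√M_i.
x_NH₃(eff) = (n_NH₃/√M_NH₃) / (n_NH₃/√M_NH₃ + n_Ar/√M_Ar)
= (4.12/√17.03) / (4.12/√17.03 + 2.97/√39.95) = 0.9984/(0.9984 + 0.4699) = 0.680.

0.680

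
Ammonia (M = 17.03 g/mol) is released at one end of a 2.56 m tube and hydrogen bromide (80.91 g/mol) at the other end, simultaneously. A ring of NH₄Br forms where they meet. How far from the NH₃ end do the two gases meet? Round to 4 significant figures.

1.755 m

In equal time, each gas travels a distance ∝ its rate ∝ 1/√M, so d_NH₃/d_HBr = √(M_HBr/M_NH₃) = √(80.91/17.03) = 2.180.
With d_NH₃ + d_HBr = 2.56 m, d_HBr = 2.56/(1 + 2.180) = 0.8051 m.
d_NH₃ = 2.56 − 0.8051 = 1.755 m.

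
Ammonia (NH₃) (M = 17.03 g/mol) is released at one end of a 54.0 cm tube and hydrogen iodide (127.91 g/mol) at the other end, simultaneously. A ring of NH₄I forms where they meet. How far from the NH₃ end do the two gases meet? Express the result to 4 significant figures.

39.56 cm

The fronts meet when d_NH₃ + d_HI = L with d_NH₃/d_HI = √(M_HI/M_NH₃) (Graham's law). Here √(M_HI/M_NH₃) = √(127.91/17.03) = 2.741.
With d_NH₃ + d_HI = 54.0 cm, d_HI = 54.0/(1 + 2.741) = 14.44 cm.
d_NH₃ = 54.0 − 14.44 = 39.56 cm.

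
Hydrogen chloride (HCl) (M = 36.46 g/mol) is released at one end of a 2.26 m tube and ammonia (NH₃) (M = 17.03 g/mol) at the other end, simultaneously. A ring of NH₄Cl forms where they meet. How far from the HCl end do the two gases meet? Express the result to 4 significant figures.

In equal time, each gas travels a distance ∝ its rate ∝ 1/√M, so d_HCl/d_NH₃ = √(M_NH₃/M_HCl) = √(17.03/36.46) = 0.6834.
With d_HCl + d_NH₃ = 2.26 m, d_NH₃ = 2.26/(1 + 0.6834) = 1.342 m.
d_HCl = 2.26 − 1.342 = 0.9175 m.

0.9175 m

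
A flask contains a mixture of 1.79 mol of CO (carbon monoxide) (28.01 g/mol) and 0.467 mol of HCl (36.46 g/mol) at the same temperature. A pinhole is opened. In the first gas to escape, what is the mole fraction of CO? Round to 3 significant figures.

The effusion rate of species i is ∝ p_i/√M_i ∝ n_i/√M_i.
x_CO(eff) = (n_CO/√M_CO) / (n_CO/√M_CO + n_HCl/√M_HCl)
= (1.79/√28.01) / (1.79/√28.01 + 0.467/√36.46) = 0.3382/(0.3382 + 0.07734) = 0.814.

0.814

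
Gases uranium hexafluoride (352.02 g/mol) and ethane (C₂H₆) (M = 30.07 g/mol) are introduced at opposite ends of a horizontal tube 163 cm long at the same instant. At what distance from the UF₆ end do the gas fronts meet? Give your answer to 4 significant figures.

Distances travelled in equal time are proportional to diffusion rates, so d_UF₆/d_C₂H₆ = √(M_C₂H₆/M_UF₆) = √(30.07/352.02) = 0.2923.
With d_UF₆ + d_C₂H₆ = 163 cm, d_C₂H₆ = 163/(1 + 0.2923) = 126.1 cm.
d_UF₆ = 163 − 126.1 = 36.87 cm.

36.87 cm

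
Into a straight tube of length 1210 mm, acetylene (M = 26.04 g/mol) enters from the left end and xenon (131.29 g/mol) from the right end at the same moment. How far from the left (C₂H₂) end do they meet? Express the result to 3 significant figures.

Distances travelled in equal time are proportional to diffusion rates, so d_C₂H₂/d_Xe = √(M_Xe/M_C₂H₂) = √(131.29/26.04) = 2.245.
With d_C₂H₂ + d_Xe = 1210 mm, d_Xe = 1210/(1 + 2.245) = 372.8 mm.
d_C₂H₂ = 1210 − 372.8 = 837 mm.

837 mm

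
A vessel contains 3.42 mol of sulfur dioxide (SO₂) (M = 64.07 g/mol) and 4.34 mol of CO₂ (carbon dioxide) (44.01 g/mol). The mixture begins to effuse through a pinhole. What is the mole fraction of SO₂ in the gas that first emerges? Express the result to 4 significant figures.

0.3951

The effusion rate of species i is ∝ p_i/√M_i ∝ n_i/√M_i.
So x_SO₂ in the escaping gas = (n_SO₂/√M_SO₂) / Σ(n_i/√M_i)
= (3.42/√64.07) / (3.42/√64.07 + 4.34/√44.01) = 0.4273/(0.4273 + 0.6542) = 0.3951.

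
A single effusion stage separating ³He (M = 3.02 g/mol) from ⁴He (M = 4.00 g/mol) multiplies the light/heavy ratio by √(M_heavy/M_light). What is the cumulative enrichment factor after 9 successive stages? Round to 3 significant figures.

Overall factor = α^9 with α = √(4.00/3.02), i.e. (4.00/3.02)^(9/2).
= 1.32450^(9/2) = 3.54.

3.54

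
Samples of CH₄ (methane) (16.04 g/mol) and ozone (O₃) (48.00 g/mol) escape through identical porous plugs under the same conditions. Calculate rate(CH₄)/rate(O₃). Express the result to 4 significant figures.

Graham's law gives rate_CH₄/rate_O₃ = √(M_O₃/M_CH₄) = √(48.00/16.04) = √2.993 = 1.730.

1.730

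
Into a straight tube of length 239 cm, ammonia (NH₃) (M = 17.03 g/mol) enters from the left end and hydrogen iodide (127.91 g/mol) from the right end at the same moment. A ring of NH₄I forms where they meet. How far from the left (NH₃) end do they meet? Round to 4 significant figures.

Graham's law gives d_NH₃/d_HI = rate_NH₃/rate_HI = √(M_HI/M_NH₃) = √(127.91/17.03) = 2.741.
With d_NH₃ + d_HI = 239 cm, d_HI = 239/(1 + 2.741) = 63.89 cm.
d_NH₃ = 239 − 63.89 = 175.1 cm.

175.1 cm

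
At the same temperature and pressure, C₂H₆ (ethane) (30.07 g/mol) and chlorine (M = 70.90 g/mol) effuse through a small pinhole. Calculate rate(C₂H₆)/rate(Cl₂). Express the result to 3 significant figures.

By Graham's law, rate_C₂H₆/rate_Cl₂ = √(M_Cl₂/M_C₂H₆) = √(70.90/30.07) = √2.358 = 1.54.

1.54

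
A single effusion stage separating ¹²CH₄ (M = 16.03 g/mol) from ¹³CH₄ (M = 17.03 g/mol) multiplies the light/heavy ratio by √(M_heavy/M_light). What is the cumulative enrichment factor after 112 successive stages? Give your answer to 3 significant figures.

Overall factor = α^112 with α = √(17.03/16.03), i.e. (17.03/16.03)^(112/2).
= 1.06238^56 = 29.6.

29.6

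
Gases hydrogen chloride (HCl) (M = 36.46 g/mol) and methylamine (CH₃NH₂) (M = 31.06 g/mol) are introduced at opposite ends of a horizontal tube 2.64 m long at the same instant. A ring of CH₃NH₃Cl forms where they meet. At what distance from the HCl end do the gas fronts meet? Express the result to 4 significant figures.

In equal time, each gas travels a distance ∝ its rate ∝ 1/√M, so d_HCl/d_CH₃NH₂ = √(M_CH₃NH₂/M_HCl) = √(31.06/36.46) = 0.9230.
With d_HCl + d_CH₃NH₂ = 2.64 m, d_CH₃NH₂ = 2.64/(1 + 0.9230) = 1.373 m.
d_HCl = 2.64 − 1.373 = 1.267 m.

1.267 m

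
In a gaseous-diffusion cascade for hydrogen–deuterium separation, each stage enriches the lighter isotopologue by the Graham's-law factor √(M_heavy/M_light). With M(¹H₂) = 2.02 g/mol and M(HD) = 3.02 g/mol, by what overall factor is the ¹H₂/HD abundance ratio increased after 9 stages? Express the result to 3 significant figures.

6.11

Each stage multiplies the ratio by α = √(3.02/2.02), so after 9 stages the overall factor is α^9 = (3.02/2.02)^(9/2).
= 1.49505^(9/2) = 6.11.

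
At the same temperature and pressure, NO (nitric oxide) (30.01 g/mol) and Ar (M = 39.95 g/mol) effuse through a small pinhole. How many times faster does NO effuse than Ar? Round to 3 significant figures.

1.15

Since effusion rate ∝ 1/√M, rate_NO/rate_Ar = √(M_Ar/M_NO) = √(39.95/30.01) = √1.331 = 1.15.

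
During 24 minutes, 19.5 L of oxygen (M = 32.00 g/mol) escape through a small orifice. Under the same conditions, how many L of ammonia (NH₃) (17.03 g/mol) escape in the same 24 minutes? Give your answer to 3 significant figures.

26.7 L

Since effusion rate ∝ 1/√M, rate_NH₃/rate_O₂ = √(M_O₂/M_NH₃) = √(32.00/17.03) = √1.879 = 1.371.
So the volume for NH₃ is 19.5 × 1.371 = 26.7 L.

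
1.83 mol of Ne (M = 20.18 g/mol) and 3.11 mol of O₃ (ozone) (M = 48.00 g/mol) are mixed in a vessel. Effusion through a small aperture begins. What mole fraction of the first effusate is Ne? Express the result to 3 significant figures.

Effusion rate of each component ∝ n_i/√M_i (partial pressure × 1/√M).
So x_Ne in the escaping gas = (n_Ne/√M_Ne) / Σ(n_i/√M_i)
= (1.83/√20.18) / (1.83/√20.18 + 3.11/√48.00) = 0.4074/(0.4074 + 0.4489) = 0.476.

0.476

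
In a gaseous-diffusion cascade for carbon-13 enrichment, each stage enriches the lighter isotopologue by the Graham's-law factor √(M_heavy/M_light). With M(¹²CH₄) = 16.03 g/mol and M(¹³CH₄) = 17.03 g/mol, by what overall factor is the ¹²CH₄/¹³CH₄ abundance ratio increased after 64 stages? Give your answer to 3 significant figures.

6.93

The single-stage factor is √(M_heavy/M_light), so 64 stages give [√(17.03/16.03)]^64 = (17.03/16.03)^(64/2).
= 1.06238^32 = 6.93.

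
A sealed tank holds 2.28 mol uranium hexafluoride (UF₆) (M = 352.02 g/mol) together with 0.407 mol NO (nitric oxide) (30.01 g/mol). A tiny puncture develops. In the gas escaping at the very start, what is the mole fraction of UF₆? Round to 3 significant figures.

Rate_i ∝ x_i/√M_i (Graham's law weighted by mole fraction), so the effusate composition follows n_i/√M_i.
x_UF₆(eff) = (n_UF₆/√M_UF₆) / (n_UF₆/√M_UF₆ + n_NO/√M_NO)
= (2.28/√352.02) / (2.28/√352.02 + 0.407/√30.01) = 0.1215/(0.1215 + 0.07430) = 0.621.

0.621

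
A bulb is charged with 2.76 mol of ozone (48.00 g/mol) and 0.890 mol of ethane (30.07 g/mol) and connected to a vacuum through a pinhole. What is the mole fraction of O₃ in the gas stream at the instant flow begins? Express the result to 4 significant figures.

Each component's effusion rate ∝ (its partial pressure)·(1/√M) ∝ n_i/√M_i.
Mole fraction of O₃ in the effusate = (n_O₃/√M_O₃) / (n_O₃/√M_O₃ + n_C₂H₆/√M_C₂H₆)
= (2.76/√48.00) / (2.76/√48.00 + 0.890/√30.07) = 0.3984/(0.3984 + 0.1623) = 0.7105.

0.7105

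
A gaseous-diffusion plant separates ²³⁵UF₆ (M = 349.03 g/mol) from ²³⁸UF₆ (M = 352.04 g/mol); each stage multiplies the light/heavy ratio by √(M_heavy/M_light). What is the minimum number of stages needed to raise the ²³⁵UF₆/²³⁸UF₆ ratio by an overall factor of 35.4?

Per stage α = (352.04/349.03)^(1/2) = 1.00862^0.5, giving ln α = 0.004293.
Need α^N ≥ 35.4 ⇒ N ≥ ln(35.4) / ln α = 3.567 / 0.004293 = 830.73.
So at least 831 stages are needed.

831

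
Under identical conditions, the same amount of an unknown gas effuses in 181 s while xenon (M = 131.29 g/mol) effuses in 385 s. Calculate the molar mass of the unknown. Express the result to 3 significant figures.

29.0 g/mol

By Graham's law, t_X/t_Xe = √(M_X/M_Xe).
181/385 = 0.4701 = √(M_X/131.29)
M_X = 131.29 × 0.4701² = 131.29 × 0.2210 = 29.0 g/mol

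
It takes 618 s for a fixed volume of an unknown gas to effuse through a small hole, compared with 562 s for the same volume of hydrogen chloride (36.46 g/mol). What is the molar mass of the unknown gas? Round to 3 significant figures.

By Graham's law, t_X/t_HCl = √(M_X/M_HCl).
618/562 = 1.100 = √(M_X/36.46)
M_X = 36.46 × 1.100² = 36.46 × 1.209 = 44.1 g/mol

44.1 g/mol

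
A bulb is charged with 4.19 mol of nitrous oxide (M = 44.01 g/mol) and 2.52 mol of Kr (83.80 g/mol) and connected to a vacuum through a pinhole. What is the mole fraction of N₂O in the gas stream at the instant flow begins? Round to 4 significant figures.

0.6965

Each component's effusion rate ∝ (its partial pressure)·(1/√M) ∝ n_i/√M_i.
Mole fraction of N₂O in the effusate = (n_N₂O/√M_N₂O) / (n_N₂O/√M_N₂O + n_Kr/√M_Kr)
= (4.19/√44.01) / (4.19/√44.01 + 2.52/√83.80) = 0.6316/(0.6316 + 0.2753) = 0.6965.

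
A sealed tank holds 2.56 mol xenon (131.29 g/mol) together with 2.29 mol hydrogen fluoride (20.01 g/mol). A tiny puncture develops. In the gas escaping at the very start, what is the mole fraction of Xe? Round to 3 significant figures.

0.304

Rate_i ∝ x_i/√M_i (Graham's law weighted by mole fraction), so the effusate composition follows n_i/√M_i.
Mole fraction of Xe in the effusate = (n_Xe/√M_Xe) / (n_Xe/√M_Xe + n_HF/√M_HF)
= (2.56/√131.29) / (2.56/√131.29 + 2.29/√20.01) = 0.2234/(0.2234 + 0.5119) = 0.304.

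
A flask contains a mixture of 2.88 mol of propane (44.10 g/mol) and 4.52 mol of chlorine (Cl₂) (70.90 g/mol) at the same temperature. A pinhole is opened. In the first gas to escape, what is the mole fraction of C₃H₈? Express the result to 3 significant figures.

Rate_i ∝ x_i/√M_i (Graham's law weighted by mole fraction), so the effusate composition follows n_i/√M_i.
So x_C₃H₈ in the escaping gas = (n_C₃H₈/√M_C₃H₈) / Σ(n_i/√M_i)
= (2.88/√44.10) / (2.88/√44.10 + 4.52/√70.90) = 0.4337/(0.4337 + 0.5368) = 0.447.

0.447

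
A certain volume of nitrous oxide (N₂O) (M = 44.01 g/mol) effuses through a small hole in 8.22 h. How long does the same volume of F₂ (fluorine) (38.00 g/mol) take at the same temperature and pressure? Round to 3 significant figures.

7.64 h

By Graham's law, t_F₂/t_N₂O = √(M_F₂/M_N₂O) = √(38.00/44.01) = √0.8634 = 0.9292.
So the time for F₂ is 8.22 × 0.9292 = 7.64 h.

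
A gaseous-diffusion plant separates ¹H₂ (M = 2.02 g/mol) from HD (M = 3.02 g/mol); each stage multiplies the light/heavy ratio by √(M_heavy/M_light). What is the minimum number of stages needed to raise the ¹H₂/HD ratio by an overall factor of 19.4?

15

Single-stage factor α = √(3.02/2.02), so ln α = ½ ln(1.49505) = 0.2011.
Need α^N ≥ 19.4 ⇒ N ≥ ln(19.4) / ln α = 2.965 / 0.2011 = 14.75.
So at least 15 stages are needed.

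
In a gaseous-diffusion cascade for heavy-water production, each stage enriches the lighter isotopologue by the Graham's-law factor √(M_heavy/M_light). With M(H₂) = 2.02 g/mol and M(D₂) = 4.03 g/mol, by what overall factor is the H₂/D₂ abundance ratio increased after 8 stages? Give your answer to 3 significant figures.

15.8

The single-stage factor is √(M_heavy/M_light), so 8 stages give [√(4.03/2.02)]^8 = (4.03/2.02)^(8/2).
= 1.99505^4 = 15.8.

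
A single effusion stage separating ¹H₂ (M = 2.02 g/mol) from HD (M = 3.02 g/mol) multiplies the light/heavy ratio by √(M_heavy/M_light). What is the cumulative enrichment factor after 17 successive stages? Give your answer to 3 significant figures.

Overall factor = α^17 with α = √(3.02/2.02), i.e. (3.02/2.02)^(17/2).
= 1.49505^(17/2) = 30.5.

30.5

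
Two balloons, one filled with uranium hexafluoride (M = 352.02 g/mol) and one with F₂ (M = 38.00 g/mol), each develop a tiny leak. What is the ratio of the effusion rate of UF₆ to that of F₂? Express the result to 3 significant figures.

Graham's law gives rate_UF₆/rate_F₂ = √(M_F₂/M_UF₆) = √(38.00/352.02) = √0.1079 = 0.329.

0.329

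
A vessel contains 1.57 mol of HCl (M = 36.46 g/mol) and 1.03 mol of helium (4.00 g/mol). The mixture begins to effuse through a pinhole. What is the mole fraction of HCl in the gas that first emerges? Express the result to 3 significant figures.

0.335

Rate_i ∝ x_i/√M_i (Graham's law weighted by mole fraction), so the effusate composition follows n_i/√M_i.
Mole fraction of HCl in the effusate = (n_HCl/√M_HCl) / (n_HCl/√M_HCl + n_He/√M_He)
= (1.57/√36.46) / (1.57/√36.46 + 1.03/√4.00) = 0.2600/(0.2600 + 0.5150) = 0.335.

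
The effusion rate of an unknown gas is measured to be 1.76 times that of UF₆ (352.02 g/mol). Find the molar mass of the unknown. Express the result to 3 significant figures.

By Graham's law, rate_X/rate_UF₆ = √(M_UF₆/M_X).
1.76 = √(352.02/M_X)
M_X = 352.02 / 1.76² = 352.02 / 3.098 = 114 g/mol

114 g/mol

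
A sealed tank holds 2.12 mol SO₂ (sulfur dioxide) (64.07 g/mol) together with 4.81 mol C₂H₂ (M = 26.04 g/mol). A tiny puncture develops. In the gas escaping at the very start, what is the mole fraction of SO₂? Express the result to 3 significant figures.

The effusion rate of species i is ∝ p_i/√M_i ∝ n_i/√M_i.
x_SO₂(eff) = (n_SO₂/√M_SO₂) / (n_SO₂/√M_SO₂ + n_C₂H₂/√M_C₂H₂)
= (2.12/√64.07) / (2.12/√64.07 + 4.81/√26.04) = 0.2649/(0.2649 + 0.9426) = 0.219.

0.219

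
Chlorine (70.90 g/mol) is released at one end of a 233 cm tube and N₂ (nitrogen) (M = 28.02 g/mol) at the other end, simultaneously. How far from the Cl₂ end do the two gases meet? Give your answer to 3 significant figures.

89.9 cm

Graham's law gives d_Cl₂/d_N₂ = rate_Cl₂/rate_N₂ = √(M_N₂/M_Cl₂) = √(28.02/70.90) = 0.6287.
With d_Cl₂ + d_N₂ = 233 cm, d_N₂ = 233/(1 + 0.6287) = 143.1 cm.
d_Cl₂ = 233 − 143.1 = 89.9 cm.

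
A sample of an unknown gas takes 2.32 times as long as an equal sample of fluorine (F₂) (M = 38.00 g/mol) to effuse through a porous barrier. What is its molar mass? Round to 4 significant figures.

From Graham's law, t_X/t_F₂ = √(M_X/M_F₂).
2.32 = √(M_X/38.00)
M_X = 38.00 × 2.32² = 38.00 × 5.382 = 204.5 g/mol

204.5 g/mol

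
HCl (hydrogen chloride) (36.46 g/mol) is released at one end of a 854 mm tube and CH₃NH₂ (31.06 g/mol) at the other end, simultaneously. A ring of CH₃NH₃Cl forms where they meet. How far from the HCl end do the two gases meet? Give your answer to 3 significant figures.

In equal time, each gas travels a distance ∝ its rate ∝ 1/√M, so d_HCl/d_CH₃NH₂ = √(M_CH₃NH₂/M_HCl) = √(31.06/36.46) = 0.9230.
With d_HCl + d_CH₃NH₂ = 854 mm, d_CH₃NH₂ = 854/(1 + 0.9230) = 444.1 mm.
d_HCl = 854 − 444.1 = 410 mm.

410 mm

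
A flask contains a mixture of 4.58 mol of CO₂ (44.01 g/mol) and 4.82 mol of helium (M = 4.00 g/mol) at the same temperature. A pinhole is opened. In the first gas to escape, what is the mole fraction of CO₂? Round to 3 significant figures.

Rate_i ∝ x_i/√M_i (Graham's law weighted by mole fraction), so the effusate composition follows n_i/√M_i.
Mole fraction of CO₂ in the effusate = (n_CO₂/√M_CO₂) / (n_CO₂/√M_CO₂ + n_He/√M_He)
= (4.58/√44.01) / (4.58/√44.01 + 4.82/√4.00) = 0.6904/(0.6904 + 2.410) = 0.223.

0.223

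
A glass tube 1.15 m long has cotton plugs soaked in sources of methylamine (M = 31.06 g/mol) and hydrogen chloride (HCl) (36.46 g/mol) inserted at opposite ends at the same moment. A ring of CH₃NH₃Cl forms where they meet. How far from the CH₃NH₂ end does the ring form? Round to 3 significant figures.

0.598 m

In equal time, each gas travels a distance ∝ its rate ∝ 1/√M, so d_CH₃NH₂/d_HCl = √(M_HCl/M_CH₃NH₂) = √(36.46/31.06) = 1.083.
With d_CH₃NH₂ + d_HCl = 1.15 m, d_HCl = 1.15/(1 + 1.083) = 0.5520 m.
d_CH₃NH₂ = 1.15 − 0.5520 = 0.598 m.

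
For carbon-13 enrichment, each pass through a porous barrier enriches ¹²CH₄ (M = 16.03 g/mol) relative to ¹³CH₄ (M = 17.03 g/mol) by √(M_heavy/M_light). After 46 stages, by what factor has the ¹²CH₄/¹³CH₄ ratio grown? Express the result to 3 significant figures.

Each stage multiplies the ratio by α = √(17.03/16.03), so after 46 stages the overall factor is α^46 = (17.03/16.03)^(46/2).
= 1.06238^23 = 4.02.

4.02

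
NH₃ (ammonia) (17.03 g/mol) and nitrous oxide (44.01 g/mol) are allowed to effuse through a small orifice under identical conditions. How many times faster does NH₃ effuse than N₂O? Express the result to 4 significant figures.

1.608

By Graham's law, rate_NH₃/rate_N₂O = √(M_N₂O/M_NH₃) = √(44.01/17.03) = √2.584 = 1.608.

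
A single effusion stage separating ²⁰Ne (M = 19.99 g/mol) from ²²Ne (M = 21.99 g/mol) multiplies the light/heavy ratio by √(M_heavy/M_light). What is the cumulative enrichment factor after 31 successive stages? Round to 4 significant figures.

4.384

After 31 stages the ratio has grown by (√(21.99/19.99))^31 = (21.99/19.99)^(31/2).
= 1.10005^(31/2) = 4.384.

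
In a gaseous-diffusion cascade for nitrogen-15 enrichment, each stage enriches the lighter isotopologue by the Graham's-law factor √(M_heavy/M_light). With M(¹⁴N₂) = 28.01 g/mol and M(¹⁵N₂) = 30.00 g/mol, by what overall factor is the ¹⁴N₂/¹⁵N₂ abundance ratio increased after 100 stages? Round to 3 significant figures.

The single-stage factor is √(M_heavy/M_light), so 100 stages give [√(30.00/28.01)]^100 = (30.00/28.01)^(100/2).
= 1.07105^50 = 30.9.

30.9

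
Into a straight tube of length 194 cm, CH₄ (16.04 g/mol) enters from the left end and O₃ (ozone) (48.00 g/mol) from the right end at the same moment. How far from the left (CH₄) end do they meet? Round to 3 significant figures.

123 cm

In equal time, each gas travels a distance ∝ its rate ∝ 1/√M, so d_CH₄/d_O₃ = √(M_O₃/M_CH₄) = √(48.00/16.04) = 1.730.
With d_CH₄ + d_O₃ = 194 cm, d_O₃ = 194/(1 + 1.730) = 71.07 cm.
d_CH₄ = 194 − 71.07 = 123 cm.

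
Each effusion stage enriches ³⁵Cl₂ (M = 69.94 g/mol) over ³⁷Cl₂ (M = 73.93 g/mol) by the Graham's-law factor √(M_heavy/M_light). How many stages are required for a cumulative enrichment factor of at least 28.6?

121

With α = √(73.93/69.94) per stage, ln α = ½ ln(1.05705) = 0.02774.
Need α^N ≥ 28.6 ⇒ N ≥ ln(28.6) / ln α = 3.353 / 0.02774 = 120.88.
Minimum whole number of stages: N = 121.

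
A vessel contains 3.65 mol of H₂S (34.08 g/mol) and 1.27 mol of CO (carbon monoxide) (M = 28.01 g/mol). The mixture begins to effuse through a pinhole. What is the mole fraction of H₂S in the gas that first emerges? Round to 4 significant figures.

0.7226

Effusion rate of each component ∝ n_i/√M_i (partial pressure × 1/√M).
So x_H₂S in the escaping gas = (n_H₂S/√M_H₂S) / Σ(n_i/√M_i)
= (3.65/√34.08) / (3.65/√34.08 + 1.27/√28.01) = 0.6252/(0.6252 + 0.2400) = 0.7226.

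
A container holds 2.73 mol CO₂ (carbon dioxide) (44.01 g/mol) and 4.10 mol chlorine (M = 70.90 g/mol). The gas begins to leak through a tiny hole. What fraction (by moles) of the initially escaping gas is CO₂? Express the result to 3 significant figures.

Effusion rate of each component ∝ n_i/√M_i (partial pressure × 1/√M).
x_CO₂(eff) = (n_CO₂/√M_CO₂) / (n_CO₂/√M_CO₂ + n_Cl₂/√M_Cl₂)
= (2.73/√44.01) / (2.73/√44.01 + 4.10/√70.90) = 0.4115/(0.4115 + 0.4869) = 0.458.

0.458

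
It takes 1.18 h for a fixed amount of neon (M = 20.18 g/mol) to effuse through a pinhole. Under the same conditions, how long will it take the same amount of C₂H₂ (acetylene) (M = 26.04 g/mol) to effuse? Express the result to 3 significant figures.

1.34 h

Graham's law gives t_C₂H₂/t_Ne = √(M_C₂H₂/M_Ne) = √(26.04/20.18) = √1.290 = 1.136.
So the time for C₂H₂ is 1.18 × 1.136 = 1.34 h.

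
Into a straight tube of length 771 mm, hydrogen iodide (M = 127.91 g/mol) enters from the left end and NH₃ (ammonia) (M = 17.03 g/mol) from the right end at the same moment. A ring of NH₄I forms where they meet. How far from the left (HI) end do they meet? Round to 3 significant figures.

In equal time, each gas travels a distance ∝ its rate ∝ 1/√M, so d_HI/d_NH₃ = √(M_NH₃/M_HI) = √(17.03/127.91) = 0.3649.
With d_HI + d_NH₃ = 771 mm, d_NH₃ = 771/(1 + 0.3649) = 564.9 mm.
d_HI = 771 − 564.9 = 206 mm.

206 mm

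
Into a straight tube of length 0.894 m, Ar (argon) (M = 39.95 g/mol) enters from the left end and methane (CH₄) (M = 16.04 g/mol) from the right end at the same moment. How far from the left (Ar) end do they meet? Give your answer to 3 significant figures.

In equal time, each gas travels a distance ∝ its rate ∝ 1/√M, so d_Ar/d_CH₄ = √(M_CH₄/M_Ar) = √(16.04/39.95) = 0.6336.
With d_Ar + d_CH₄ = 0.894 m, d_CH₄ = 0.894/(1 + 0.6336) = 0.5472 m.
d_Ar = 0.894 − 0.5472 = 0.347 m.

0.347 m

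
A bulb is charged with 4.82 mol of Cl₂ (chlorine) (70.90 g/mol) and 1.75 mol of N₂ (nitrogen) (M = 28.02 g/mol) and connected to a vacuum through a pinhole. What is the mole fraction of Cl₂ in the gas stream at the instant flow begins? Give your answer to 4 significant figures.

The effusion rate of species i is ∝ p_i/√M_i ∝ n_i/√M_i.
Mole fraction of Cl₂ in the effusate = (n_Cl₂/√M_Cl₂) / (n_Cl₂/√M_Cl₂ + n_N₂/√M_N₂)
= (4.82/√70.90) / (4.82/√70.90 + 1.75/√28.02) = 0.5724/(0.5724 + 0.3306) = 0.6339.

0.6339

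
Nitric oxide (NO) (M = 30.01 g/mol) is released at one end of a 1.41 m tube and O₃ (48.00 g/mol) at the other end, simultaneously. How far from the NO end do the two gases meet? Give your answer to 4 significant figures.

The fronts meet when d_NO + d_O₃ = L with d_NO/d_O₃ = √(M_O₃/M_NO) (Graham's law). Here √(M_O₃/M_NO) = √(48.00/30.01) = 1.265.
With d_NO + d_O₃ = 1.41 m, d_O₃ = 1.41/(1 + 1.265) = 0.6226 m.
d_NO = 1.41 − 0.6226 = 0.7874 m.

0.7874 m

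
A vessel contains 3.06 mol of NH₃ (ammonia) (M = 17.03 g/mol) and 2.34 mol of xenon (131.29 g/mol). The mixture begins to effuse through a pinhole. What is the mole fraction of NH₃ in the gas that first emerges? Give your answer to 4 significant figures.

Each component's effusion rate ∝ (its partial pressure)·(1/√M) ∝ n_i/√M_i.
x_NH₃(eff) = (n_NH₃/√M_NH₃) / (n_NH₃/√M_NH₃ + n_Xe/√M_Xe)
= (3.06/√17.03) / (3.06/√17.03 + 2.34/√131.29) = 0.7415/(0.7415 + 0.2042) = 0.7841.

0.7841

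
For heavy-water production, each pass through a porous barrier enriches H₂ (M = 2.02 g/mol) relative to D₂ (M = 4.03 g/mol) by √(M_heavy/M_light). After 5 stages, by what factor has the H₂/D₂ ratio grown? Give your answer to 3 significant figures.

5.62

The single-stage factor is √(M_heavy/M_light), so 5 stages give [√(4.03/2.02)]^5 = (4.03/2.02)^(5/2).
= 1.99505^(5/2) = 5.62.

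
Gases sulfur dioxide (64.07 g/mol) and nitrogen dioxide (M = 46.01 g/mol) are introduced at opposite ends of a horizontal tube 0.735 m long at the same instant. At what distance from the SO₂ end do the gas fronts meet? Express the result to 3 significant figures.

Graham's law gives d_SO₂/d_NO₂ = rate_SO₂/rate_NO₂ = √(M_NO₂/M_SO₂) = √(46.01/64.07) = 0.8474.
With d_SO₂ + d_NO₂ = 0.735 m, d_NO₂ = 0.735/(1 + 0.8474) = 0.3979 m.
d_SO₂ = 0.735 − 0.3979 = 0.337 m.

0.337 m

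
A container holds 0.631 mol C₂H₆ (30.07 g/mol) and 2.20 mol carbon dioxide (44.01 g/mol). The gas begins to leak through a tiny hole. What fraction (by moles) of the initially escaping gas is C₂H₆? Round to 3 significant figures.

Rate_i ∝ x_i/√M_i (Graham's law weighted by mole fraction), so the effusate composition follows n_i/√M_i.
Mole fraction of C₂H₆ in the effusate = (n_C₂H₆/√M_C₂H₆) / (n_C₂H₆/√M_C₂H₆ + n_CO₂/√M_CO₂)
= (0.631/√30.07) / (0.631/√30.07 + 2.20/√44.01) = 0.1151/(0.1151 + 0.3316) = 0.258.

0.258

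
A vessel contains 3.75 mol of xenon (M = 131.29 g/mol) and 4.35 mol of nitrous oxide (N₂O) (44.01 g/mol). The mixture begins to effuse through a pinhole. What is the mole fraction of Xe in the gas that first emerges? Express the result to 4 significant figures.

0.3329

Effusion rate of each component ∝ n_i/√M_i (partial pressure × 1/√M).
x_Xe(eff) = (n_Xe/√M_Xe) / (n_Xe/√M_Xe + n_N₂O/√M_N₂O)
= (3.75/√131.29) / (3.75/√131.29 + 4.35/√44.01) = 0.3273/(0.3273 + 0.6557) = 0.3329.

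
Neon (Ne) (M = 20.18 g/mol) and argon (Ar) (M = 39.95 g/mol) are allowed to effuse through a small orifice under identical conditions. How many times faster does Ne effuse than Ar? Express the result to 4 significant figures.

By Graham's law, rate_Ne/rate_Ar = √(M_Ar/M_Ne) = √(39.95/20.18) = √1.980 = 1.407.

1.407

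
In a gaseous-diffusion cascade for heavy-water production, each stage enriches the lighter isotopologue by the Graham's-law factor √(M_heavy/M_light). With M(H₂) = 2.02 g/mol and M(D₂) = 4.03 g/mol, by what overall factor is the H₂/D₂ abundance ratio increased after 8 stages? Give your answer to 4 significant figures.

15.84

Each stage multiplies the ratio by α = √(4.03/2.02), so after 8 stages the overall factor is α^8 = (4.03/2.02)^(8/2).
= 1.99505^4 = 15.84.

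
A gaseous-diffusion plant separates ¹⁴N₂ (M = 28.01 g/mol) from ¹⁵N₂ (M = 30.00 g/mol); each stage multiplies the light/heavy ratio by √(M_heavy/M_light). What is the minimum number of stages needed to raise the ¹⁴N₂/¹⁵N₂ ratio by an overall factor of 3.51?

37

Single-stage factor α = √(30.00/28.01), so ln α = ½ ln(1.07105) = 0.03432.
Need α^N ≥ 3.51 ⇒ N ≥ ln(3.51) / ln α = 1.256 / 0.03432 = 36.59.
So at least 37 stages are needed.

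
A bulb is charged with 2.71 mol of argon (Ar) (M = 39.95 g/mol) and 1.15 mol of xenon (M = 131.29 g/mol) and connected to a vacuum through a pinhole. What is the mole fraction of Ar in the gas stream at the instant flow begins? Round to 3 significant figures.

0.810

Each component's effusion rate ∝ (its partial pressure)·(1/√M) ∝ n_i/√M_i.
So x_Ar in the escaping gas = (n_Ar/√M_Ar) / Σ(n_i/√M_i)
= (2.71/√39.95) / (2.71/√39.95 + 1.15/√131.29) = 0.4288/(0.4288 + 0.1004) = 0.810.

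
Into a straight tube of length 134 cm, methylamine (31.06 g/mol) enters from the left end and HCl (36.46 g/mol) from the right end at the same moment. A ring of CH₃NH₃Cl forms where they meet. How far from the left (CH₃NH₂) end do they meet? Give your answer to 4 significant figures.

69.68 cm

Distances travelled in equal time are proportional to diffusion rates, so d_CH₃NH₂/d_HCl = √(M_HCl/M_CH₃NH₂) = √(36.46/31.06) = 1.083.
With d_CH₃NH₂ + d_HCl = 134 cm, d_HCl = 134/(1 + 1.083) = 64.32 cm.
d_CH₃NH₂ = 134 − 64.32 = 69.68 cm.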